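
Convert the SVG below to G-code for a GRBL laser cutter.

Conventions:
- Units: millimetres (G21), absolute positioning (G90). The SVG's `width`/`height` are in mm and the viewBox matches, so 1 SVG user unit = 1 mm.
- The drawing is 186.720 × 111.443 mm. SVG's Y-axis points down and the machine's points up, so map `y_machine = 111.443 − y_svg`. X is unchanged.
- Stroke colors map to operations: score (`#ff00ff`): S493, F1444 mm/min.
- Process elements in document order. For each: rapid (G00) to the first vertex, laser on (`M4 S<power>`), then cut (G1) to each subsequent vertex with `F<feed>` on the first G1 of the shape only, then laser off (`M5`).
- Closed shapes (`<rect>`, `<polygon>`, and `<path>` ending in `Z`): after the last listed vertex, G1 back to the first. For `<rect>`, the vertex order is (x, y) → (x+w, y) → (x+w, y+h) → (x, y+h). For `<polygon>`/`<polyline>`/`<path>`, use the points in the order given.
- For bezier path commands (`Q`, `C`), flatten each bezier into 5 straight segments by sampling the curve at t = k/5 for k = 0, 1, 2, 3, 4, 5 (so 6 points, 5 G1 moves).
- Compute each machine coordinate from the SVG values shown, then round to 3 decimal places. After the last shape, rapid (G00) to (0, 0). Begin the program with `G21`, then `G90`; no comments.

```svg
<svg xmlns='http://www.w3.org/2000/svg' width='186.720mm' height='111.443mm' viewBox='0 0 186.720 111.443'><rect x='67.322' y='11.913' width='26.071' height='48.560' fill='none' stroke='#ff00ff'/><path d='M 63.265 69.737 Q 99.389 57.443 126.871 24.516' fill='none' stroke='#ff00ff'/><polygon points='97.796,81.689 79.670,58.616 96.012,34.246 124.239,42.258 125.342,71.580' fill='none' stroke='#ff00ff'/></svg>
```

1 u = 1 mm; y_m = 111.443 − y.

[1] `<rect>` rectangle, #ff00ff→score S493 F1444: (67.322,99.530) → (93.393,99.530) → (93.393,50.970) → (67.322,50.970) → (67.322,99.530) (closed)

[2] `<path>` quadratic bezier, #ff00ff→score S493 F1444: (63.265,41.706) → (77.369,47.449) → (90.781,54.842) → (103.503,63.887) → (115.533,74.582) → (126.871,86.927)

[3] `<polygon>` regular polygon, #ff00ff→score S493 F1444: (97.796,29.754) → (79.670,52.827) → (96.012,77.197) → (124.239,69.185) → (125.342,39.863) → (97.796,29.754) (closed)

G21
G90
G00 X67.322 Y99.530
M4 S493
G1 X93.393 Y99.530 F1444
G1 X93.393 Y50.970
G1 X67.322 Y50.970
G1 X67.322 Y99.530
M5
G00 X63.265 Y41.706
M4 S493
G1 X77.369 Y47.449 F1444
G1 X90.781 Y54.842
G1 X103.503 Y63.887
G1 X115.533 Y74.582
G1 X126.871 Y86.927
M5
G00 X97.796 Y29.754
M4 S493
G1 X79.670 Y52.827 F1444
G1 X96.012 Y77.197
G1 X124.239 Y69.185
G1 X125.342 Y39.863
G1 X97.796 Y29.754
M5
G00 X0.000 Y0.000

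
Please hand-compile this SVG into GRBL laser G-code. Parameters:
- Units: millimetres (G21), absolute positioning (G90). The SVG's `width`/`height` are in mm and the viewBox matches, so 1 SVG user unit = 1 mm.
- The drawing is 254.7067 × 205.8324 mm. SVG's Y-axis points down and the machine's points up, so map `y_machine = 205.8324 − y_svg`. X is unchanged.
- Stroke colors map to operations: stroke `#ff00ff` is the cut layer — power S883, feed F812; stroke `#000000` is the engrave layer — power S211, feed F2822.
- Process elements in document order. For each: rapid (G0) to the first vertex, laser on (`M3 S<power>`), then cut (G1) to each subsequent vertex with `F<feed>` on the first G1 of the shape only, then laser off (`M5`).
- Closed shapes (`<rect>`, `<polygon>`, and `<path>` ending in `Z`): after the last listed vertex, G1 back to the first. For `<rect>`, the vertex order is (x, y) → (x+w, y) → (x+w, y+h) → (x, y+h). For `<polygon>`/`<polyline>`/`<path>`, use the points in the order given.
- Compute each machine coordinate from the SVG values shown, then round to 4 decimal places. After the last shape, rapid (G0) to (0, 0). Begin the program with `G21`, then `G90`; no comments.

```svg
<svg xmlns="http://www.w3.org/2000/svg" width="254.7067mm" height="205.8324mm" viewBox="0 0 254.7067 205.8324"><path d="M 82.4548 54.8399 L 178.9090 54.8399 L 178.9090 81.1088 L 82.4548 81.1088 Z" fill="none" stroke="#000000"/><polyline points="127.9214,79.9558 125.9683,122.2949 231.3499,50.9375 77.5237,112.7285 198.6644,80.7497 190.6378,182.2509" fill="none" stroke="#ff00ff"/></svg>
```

viewBox `0 0 254.7067 205.8324` with mm width/height → 1 unit = 1 mm. Flip: y_m = 205.8324 − y_svg.

**Shape 1** — `<path>` rectangle, stroke `#000000` → engrave (S211, F2822). Machine vertices: (82.4548,150.9925) → (178.9090,150.9925) → (178.9090,124.7236) → (82.4548,124.7236) → (82.4548,150.9925). Closed: final G1 returns to the first vertex.

**Shape 2** — `<polyline>` open polyline, stroke `#ff00ff` → cut (S883, F812). Machine vertices: (127.9214,125.8766) → (125.9683,83.5375) → (231.3499,154.8949) → (77.5237,93.1039) → (198.6644,125.0827) → (190.6378,23.5815). Open path.

G21
G90
G0 X82.4548 Y150.9925
M3 S211
G1 X178.9090 Y150.9925 F2822
G1 X178.9090 Y124.7236
G1 X82.4548 Y124.7236
G1 X82.4548 Y150.9925
M5
G0 X127.9214 Y125.8766
M3 S883
G1 X125.9683 Y83.5375 F812
G1 X231.3499 Y154.8949
G1 X77.5237 Y93.1039
G1 X198.6644 Y125.0827
G1 X190.6378 Y23.5815
M5
G0 X0.0000 Y0.0000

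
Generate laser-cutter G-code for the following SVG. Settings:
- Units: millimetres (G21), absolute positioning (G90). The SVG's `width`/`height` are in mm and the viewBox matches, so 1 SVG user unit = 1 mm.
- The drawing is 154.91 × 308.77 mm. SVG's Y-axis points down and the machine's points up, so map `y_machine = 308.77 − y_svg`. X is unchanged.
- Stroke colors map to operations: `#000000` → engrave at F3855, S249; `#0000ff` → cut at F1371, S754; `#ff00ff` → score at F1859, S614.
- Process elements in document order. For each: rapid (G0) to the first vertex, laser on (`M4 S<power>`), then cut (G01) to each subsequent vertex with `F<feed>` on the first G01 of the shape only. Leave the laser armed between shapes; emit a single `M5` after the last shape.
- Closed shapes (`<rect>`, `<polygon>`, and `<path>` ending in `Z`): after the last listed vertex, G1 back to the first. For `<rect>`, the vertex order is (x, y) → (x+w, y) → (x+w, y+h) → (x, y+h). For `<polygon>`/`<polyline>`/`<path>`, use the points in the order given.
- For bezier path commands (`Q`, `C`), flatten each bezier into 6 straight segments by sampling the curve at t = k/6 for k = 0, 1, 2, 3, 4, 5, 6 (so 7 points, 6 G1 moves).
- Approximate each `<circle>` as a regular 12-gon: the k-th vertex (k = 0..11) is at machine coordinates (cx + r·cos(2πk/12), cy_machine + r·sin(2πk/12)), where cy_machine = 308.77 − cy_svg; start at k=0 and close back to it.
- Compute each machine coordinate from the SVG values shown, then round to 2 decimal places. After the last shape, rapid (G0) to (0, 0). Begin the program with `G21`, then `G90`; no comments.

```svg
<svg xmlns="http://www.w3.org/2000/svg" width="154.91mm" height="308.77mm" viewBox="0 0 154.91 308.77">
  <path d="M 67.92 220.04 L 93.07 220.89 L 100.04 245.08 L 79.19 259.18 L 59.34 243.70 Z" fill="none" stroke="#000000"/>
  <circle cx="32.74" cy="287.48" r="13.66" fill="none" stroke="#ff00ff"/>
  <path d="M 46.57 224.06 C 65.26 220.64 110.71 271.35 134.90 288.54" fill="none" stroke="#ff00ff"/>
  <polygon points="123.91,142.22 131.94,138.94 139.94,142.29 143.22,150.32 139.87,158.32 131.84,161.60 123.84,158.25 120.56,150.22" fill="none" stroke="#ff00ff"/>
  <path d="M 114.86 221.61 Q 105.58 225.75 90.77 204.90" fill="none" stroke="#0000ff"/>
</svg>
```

viewBox `0 0 154.91 308.77` with mm width/height → 1 unit = 1 mm. Flip: y_m = 308.77 − y_svg.

**Shape 1** — `<path>` regular polygon, stroke `#000000` → engrave (S249, F3855). Machine vertices: (67.92,88.73) → (93.07,87.88) → (100.04,63.69) → (79.19,49.59) → (59.34,65.07) → (67.92,88.73). Closed: final G1 returns to the first vertex.

**Shape 2** — `<circle>` circle, stroke `#ff00ff` → score (S614, F1859). Machine vertices: (46.40,21.29) → (44.57,28.12) → (39.57,33.12) → (32.74,34.95) → (25.91,33.12) → (20.91,28.12) → (19.08,21.29) → (20.91,14.46) → (25.91,9.46) → (32.74,7.63) → (39.57,9.46) → (44.57,14.46) → (46.40,21.29). Closed: final G1 returns to the first vertex.

**Shape 3** — `<path>` cubic bezier, stroke `#ff00ff` → score (S614, F1859). Control points (SVG): P0=(46.57,224.06), P1=(65.26,220.64), P2=(110.71,271.35), P3=(134.90,288.54); sampled at t=k/6. Machine vertices: (46.57,84.71) → (57.92,82.31) → (72.40,73.33) → (88.67,60.20) → (105.40,45.35) → (121.26,31.21) → (134.90,20.23). Open path.

**Shape 4** — `<polygon>` regular polygon, stroke `#ff00ff` → score (S614, F1859). Machine vertices: (123.91,166.55) → (131.94,169.83) → (139.94,166.48) → (143.22,158.45) → (139.87,150.45) → (131.84,147.17) → (123.84,150.52) → (120.56,158.55) → (123.91,166.55). Closed: final G1 returns to the first vertex.

**Shape 5** — `<path>` quadratic bezier, stroke `#0000ff` → cut (S754, F1371). Control points (SVG): P0=(114.86,221.61), P1=(105.58,225.75), P2=(90.77,204.90); sampled at t=k/6. Machine vertices: (114.86,87.16) → (111.61,86.47) → (108.06,87.18) → (104.20,89.27) → (100.03,92.75) → (95.55,97.61) → (90.77,103.87). Open path.

G21
G90
G0 X67.92 Y88.73
M4 S249
G01 X93.07 Y87.88 F3855
G01 X100.04 Y63.69
G01 X79.19 Y49.59
G01 X59.34 Y65.07
G01 X67.92 Y88.73
G0 X46.40 Y21.29
M4 S614
G01 X44.57 Y28.12 F1859
G01 X39.57 Y33.12
G01 X32.74 Y34.95
G01 X25.91 Y33.12
G01 X20.91 Y28.12
G01 X19.08 Y21.29
G01 X20.91 Y14.46
G01 X25.91 Y9.46
G01 X32.74 Y7.63
G01 X39.57 Y9.46
G01 X44.57 Y14.46
G01 X46.40 Y21.29
G0 X46.57 Y84.71
M4 S614
G01 X57.92 Y82.31 F1859
G01 X72.40 Y73.33
G01 X88.67 Y60.20
G01 X105.40 Y45.35
G01 X121.26 Y31.21
G01 X134.90 Y20.23
G0 X123.91 Y166.55
M4 S614
G01 X131.94 Y169.83 F1859
G01 X139.94 Y166.48
G01 X143.22 Y158.45
G01 X139.87 Y150.45
G01 X131.84 Y147.17
G01 X123.84 Y150.52
G01 X120.56 Y158.55
G01 X123.91 Y166.55
G0 X114.86 Y87.16
M4 S754
G01 X111.61 Y86.47 F1371
G01 X108.06 Y87.18
G01 X104.20 Y89.27
G01 X100.03 Y92.75
G01 X95.55 Y97.61
G01 X90.77 Y103.87
M5
G0 X0.00 Y0.00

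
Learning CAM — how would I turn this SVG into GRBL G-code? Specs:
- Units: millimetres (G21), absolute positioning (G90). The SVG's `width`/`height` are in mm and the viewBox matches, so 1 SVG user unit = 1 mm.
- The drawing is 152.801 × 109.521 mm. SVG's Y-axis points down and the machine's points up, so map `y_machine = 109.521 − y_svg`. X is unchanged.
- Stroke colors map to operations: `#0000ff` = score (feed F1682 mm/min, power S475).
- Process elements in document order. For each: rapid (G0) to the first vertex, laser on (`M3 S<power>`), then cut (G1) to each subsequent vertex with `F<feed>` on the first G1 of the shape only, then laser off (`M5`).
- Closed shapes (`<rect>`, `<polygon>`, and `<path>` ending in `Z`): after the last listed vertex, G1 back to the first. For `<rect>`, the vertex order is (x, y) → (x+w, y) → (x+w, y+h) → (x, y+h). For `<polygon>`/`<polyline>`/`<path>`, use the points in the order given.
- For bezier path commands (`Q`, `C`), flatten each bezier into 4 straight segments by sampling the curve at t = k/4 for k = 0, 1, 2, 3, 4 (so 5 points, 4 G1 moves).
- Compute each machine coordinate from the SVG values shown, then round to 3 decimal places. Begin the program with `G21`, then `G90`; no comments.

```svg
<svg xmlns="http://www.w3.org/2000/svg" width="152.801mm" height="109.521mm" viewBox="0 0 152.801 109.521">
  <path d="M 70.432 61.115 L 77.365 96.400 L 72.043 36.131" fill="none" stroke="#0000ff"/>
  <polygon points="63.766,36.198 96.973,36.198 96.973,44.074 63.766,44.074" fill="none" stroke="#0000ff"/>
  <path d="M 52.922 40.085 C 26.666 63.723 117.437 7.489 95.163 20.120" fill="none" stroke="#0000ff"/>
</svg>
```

G21
G90
G0 X70.432 Y48.406
M3 S475
G1 X77.365 Y13.121 F1682
G1 X72.043 Y73.390
M5
G0 X63.766 Y73.323
M3 S475
G1 X96.973 Y73.323 F1682
G1 X96.973 Y65.447
G1 X63.766 Y65.447
G1 X63.766 Y73.323
M5
G0 X52.922 Y69.436
M3 S475
G1 X51.578 Y64.359 F1682
G1 X72.549 Y75.291
G1 X94.267 Y88.286
G1 X95.163 Y89.401
M5

viewBox `0 0 152.801 109.521` with mm width/height → 1 unit = 1 mm. Flip: y_m = 109.521 − y_svg.

**Shape 1** — `<path>` open polyline, stroke `#0000ff` → score (S475, F1682). Machine vertices: (70.432,48.406) → (77.365,13.121) → (72.043,73.390). Open path.

**Shape 2** — `<polygon>` rectangle, stroke `#0000ff` → score (S475, F1682). Machine vertices: (63.766,73.323) → (96.973,73.323) → (96.973,65.447) → (63.766,65.447) → (63.766,73.323). Closed: final G1 returns to the first vertex.

**Shape 3** — `<path>` cubic bezier, stroke `#0000ff` → score (S475, F1682). Control points (SVG): P0=(52.922,40.085), P1=(26.666,63.723), P2=(117.437,7.489), P3=(95.163,20.120); sampled at t=k/4. Machine vertices: (52.922,69.436) → (51.578,64.359) → (72.549,75.291) → (94.267,88.286) → (95.163,89.401). Open path.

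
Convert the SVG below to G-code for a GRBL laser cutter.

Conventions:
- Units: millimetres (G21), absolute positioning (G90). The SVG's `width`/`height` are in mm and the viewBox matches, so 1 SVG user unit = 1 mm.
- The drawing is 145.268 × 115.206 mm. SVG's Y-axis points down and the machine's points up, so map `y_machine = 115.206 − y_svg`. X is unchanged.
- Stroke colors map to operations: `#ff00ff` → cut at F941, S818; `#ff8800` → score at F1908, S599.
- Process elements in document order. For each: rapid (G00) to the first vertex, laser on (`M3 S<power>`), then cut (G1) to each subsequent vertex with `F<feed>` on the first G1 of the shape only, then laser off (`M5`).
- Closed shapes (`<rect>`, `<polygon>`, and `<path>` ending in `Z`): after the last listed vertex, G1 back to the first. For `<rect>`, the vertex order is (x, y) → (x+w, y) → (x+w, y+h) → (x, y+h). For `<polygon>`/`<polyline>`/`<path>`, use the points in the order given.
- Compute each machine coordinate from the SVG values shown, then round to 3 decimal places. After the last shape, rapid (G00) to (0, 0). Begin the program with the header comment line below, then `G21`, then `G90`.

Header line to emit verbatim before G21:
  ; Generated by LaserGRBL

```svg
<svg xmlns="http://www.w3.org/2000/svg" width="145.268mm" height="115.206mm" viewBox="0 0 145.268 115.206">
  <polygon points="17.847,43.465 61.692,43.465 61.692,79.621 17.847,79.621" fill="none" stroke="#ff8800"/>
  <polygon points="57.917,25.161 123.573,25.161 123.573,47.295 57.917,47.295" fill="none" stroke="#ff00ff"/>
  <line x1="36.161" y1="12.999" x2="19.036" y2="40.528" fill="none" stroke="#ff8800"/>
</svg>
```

; Generated by LaserGRBL
G21
G90
G00 X17.847 Y71.741
M3 S599
G1 X61.692 Y71.741 F1908
G1 X61.692 Y35.585
G1 X17.847 Y35.585
G1 X17.847 Y71.741
M5
G00 X57.917 Y90.045
M3 S818
G1 X123.573 Y90.045 F941
G1 X123.573 Y67.911
G1 X57.917 Y67.911
G1 X57.917 Y90.045
M5
G00 X36.161 Y102.207
M3 S599
G1 X19.036 Y74.678 F1908
M5
G00 X0.000 Y0.000

1 u = 1 mm; y_m = 115.206 − y.

[1] `<polygon>` rectangle, #ff8800→score S599 F1908: (17.847,71.741) → (61.692,71.741) → (61.692,35.585) → (17.847,35.585) → (17.847,71.741) (closed)

[2] `<polygon>` rectangle, #ff00ff→cut S818 F941: (57.917,90.045) → (123.573,90.045) → (123.573,67.911) → (57.917,67.911) → (57.917,90.045) (closed)

[3] `<line>` line segment, #ff8800→score S599 F1908: (36.161,102.207) → (19.036,74.678)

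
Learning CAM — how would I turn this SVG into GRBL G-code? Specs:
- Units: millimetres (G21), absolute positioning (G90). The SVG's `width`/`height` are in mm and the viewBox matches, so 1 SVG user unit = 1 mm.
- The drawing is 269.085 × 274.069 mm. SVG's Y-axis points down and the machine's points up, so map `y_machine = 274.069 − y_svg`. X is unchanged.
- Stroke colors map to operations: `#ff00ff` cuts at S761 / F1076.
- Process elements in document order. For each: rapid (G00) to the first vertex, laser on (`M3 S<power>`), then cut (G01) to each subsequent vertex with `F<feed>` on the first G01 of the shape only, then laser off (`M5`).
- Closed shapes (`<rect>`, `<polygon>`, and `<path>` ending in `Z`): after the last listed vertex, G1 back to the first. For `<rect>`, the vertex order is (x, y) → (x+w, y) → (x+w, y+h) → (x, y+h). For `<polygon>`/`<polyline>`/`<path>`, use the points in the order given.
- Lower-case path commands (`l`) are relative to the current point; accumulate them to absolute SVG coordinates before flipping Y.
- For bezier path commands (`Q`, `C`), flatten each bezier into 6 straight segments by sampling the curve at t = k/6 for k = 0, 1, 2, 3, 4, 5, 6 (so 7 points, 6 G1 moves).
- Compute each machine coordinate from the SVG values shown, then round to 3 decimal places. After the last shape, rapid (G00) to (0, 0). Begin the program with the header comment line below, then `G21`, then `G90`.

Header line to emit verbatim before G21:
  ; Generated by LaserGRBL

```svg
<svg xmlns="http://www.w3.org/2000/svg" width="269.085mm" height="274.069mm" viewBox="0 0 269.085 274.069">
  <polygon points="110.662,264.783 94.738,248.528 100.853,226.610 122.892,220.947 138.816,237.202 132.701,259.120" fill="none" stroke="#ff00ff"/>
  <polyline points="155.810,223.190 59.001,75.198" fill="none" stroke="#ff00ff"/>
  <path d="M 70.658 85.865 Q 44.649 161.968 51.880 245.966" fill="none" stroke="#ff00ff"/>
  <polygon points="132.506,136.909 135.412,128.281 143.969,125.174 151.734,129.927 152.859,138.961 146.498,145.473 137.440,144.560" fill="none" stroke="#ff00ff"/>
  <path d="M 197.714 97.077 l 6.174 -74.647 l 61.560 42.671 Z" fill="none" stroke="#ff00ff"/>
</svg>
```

Since the viewBox matches the mm dimensions, user units are millimetres directly. The only transform is the Y-flip y_m = 274.069 − y_svg.

Shape 1 is a regular polygon drawn with `<polygon>`. Its stroke #ff00ff means cut at S761, F1076. After flipping Y the toolpath is (110.662,9.286) → (94.738,25.541) → (100.853,47.459) → (122.892,53.122) → (138.816,36.867) → (132.701,14.949) → (110.662,9.286), returning to the start.

Shape 2 is a line segment drawn with `<polyline>`. Its stroke #ff00ff means cut at S761, F1076. After flipping Y the toolpath is (155.810,50.879) → (59.001,198.871).

Shape 3 is a quadratic bezier drawn with `<path>`. Its stroke #ff00ff means cut at S761, F1076. After flipping Y the toolpath is (70.658,188.204) → (62.912,162.617) → (57.012,136.591) → (52.959,110.127) → (50.753,83.224) → (50.393,55.883) → (51.880,28.103).

Shape 4 is a regular polygon drawn with `<polygon>`. Its stroke #ff00ff means cut at S761, F1076. After flipping Y the toolpath is (132.506,137.160) → (135.412,145.788) → (143.969,148.895) → (151.734,144.142) → (152.859,135.108) → (146.498,128.596) → (137.440,129.509) → (132.506,137.160), returning to the start.

Shape 5 is a regular polygon drawn with `<path>`. Its stroke #ff00ff means cut at S761, F1076. After flipping Y the toolpath is (197.714,176.992) → (203.888,251.639) → (265.448,208.968) → (197.714,176.992), returning to the start.

; Generated by LaserGRBL
G21
G90
G00 X110.662 Y9.286
M3 S761
G01 X94.738 Y25.541 F1076
G01 X100.853 Y47.459
G01 X122.892 Y53.122
G01 X138.816 Y36.867
G01 X132.701 Y14.949
G01 X110.662 Y9.286
M5
G00 X155.810 Y50.879
M3 S761
G01 X59.001 Y198.871 F1076
M5
G00 X70.658 Y188.204
M3 S761
G01 X62.912 Y162.617 F1076
G01 X57.012 Y136.591
G01 X52.959 Y110.127
G01 X50.753 Y83.224
G01 X50.393 Y55.883
G01 X51.880 Y28.103
M5
G00 X132.506 Y137.160
M3 S761
G01 X135.412 Y145.788 F1076
G01 X143.969 Y148.895
G01 X151.734 Y144.142
G01 X152.859 Y135.108
G01 X146.498 Y128.596
G01 X137.440 Y129.509
G01 X132.506 Y137.160
M5
G00 X197.714 Y176.992
M3 S761
G01 X203.888 Y251.639 F1076
G01 X265.448 Y208.968
G01 X197.714 Y176.992
M5
G00 X0.000 Y0.000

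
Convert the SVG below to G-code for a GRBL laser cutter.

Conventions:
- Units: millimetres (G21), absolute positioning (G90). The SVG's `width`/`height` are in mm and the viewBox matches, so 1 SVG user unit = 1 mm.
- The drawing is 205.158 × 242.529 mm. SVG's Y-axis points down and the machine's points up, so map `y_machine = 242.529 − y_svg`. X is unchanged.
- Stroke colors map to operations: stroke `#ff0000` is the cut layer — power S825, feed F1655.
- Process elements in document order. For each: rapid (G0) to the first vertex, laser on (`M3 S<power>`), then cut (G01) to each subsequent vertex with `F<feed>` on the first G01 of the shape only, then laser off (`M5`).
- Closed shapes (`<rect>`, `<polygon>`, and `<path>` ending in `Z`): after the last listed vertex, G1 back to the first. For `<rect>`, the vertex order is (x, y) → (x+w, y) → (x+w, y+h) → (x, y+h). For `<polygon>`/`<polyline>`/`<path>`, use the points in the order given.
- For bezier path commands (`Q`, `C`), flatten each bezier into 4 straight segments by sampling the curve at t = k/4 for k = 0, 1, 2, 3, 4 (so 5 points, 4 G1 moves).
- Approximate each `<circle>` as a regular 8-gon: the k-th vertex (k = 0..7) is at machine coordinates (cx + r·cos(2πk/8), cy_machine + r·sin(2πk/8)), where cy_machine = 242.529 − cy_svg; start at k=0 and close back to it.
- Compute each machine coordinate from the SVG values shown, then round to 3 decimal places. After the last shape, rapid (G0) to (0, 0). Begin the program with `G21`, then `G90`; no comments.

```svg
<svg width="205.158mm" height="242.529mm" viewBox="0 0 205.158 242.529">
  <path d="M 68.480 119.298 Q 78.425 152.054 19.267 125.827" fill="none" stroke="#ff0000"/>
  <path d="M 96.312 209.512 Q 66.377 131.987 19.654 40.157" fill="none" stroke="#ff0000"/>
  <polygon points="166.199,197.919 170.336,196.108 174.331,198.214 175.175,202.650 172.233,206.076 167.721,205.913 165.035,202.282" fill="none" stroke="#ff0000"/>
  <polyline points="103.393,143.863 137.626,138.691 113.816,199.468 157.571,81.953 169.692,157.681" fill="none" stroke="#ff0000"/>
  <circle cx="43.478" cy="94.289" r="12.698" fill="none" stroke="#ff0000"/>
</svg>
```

Since the viewBox matches the mm dimensions, user units are millimetres directly. The only transform is the Y-flip y_m = 242.529 − y_svg.

Shape 1 is a quadratic bezier drawn with `<path>`. Its stroke #ff0000 means cut at S825, F1655. After flipping Y the toolpath is (68.480,123.231) → (69.134,110.539) → (61.149,105.221) → (44.527,107.275) → (19.267,116.702).

Shape 2 is a quadratic bezier drawn with `<path>`. Its stroke #ff0000 means cut at S825, F1655. After flipping Y the toolpath is (96.312,33.017) → (80.295,72.674) → (62.180,114.118) → (41.966,157.351) → (19.654,202.372).

Shape 3 is a regular polygon drawn with `<polygon>`. Its stroke #ff0000 means cut at S825, F1655. After flipping Y the toolpath is (166.199,44.610) → (170.336,46.421) → (174.331,44.315) → (175.175,39.879) → (172.233,36.453) → (167.721,36.616) → (165.035,40.247) → (166.199,44.610), returning to the start.

Shape 4 is a open polyline drawn with `<polyline>`. Its stroke #ff0000 means cut at S825, F1655. After flipping Y the toolpath is (103.393,98.666) → (137.626,103.838) → (113.816,43.061) → (157.571,160.576) → (169.692,84.848).

Shape 5 is a circle drawn with `<circle>`. Its stroke #ff0000 means cut at S825, F1655. After flipping Y the toolpath is (56.176,148.240) → (52.457,157.219) → (43.478,160.938) → (34.499,157.219) → (30.780,148.240) → (34.499,139.261) → (43.478,135.542) → (52.457,139.261) → (56.176,148.240), returning to the start.

G21
G90
G0 X68.480 Y123.231
M3 S825
G01 X69.134 Y110.539 F1655
G01 X61.149 Y105.221
G01 X44.527 Y107.275
G01 X19.267 Y116.702
M5
G0 X96.312 Y33.017
M3 S825
G01 X80.295 Y72.674 F1655
G01 X62.180 Y114.118
G01 X41.966 Y157.351
G01 X19.654 Y202.372
M5
G0 X166.199 Y44.610
M3 S825
G01 X170.336 Y46.421 F1655
G01 X174.331 Y44.315
G01 X175.175 Y39.879
G01 X172.233 Y36.453
G01 X167.721 Y36.616
G01 X165.035 Y40.247
G01 X166.199 Y44.610
M5
G0 X103.393 Y98.666
M3 S825
G01 X137.626 Y103.838 F1655
G01 X113.816 Y43.061
G01 X157.571 Y160.576
G01 X169.692 Y84.848
M5
G0 X56.176 Y148.240
M3 S825
G01 X52.457 Y157.219 F1655
G01 X43.478 Y160.938
G01 X34.499 Y157.219
G01 X30.780 Y148.240
G01 X34.499 Y139.261
G01 X43.478 Y135.542
G01 X52.457 Y139.261
G01 X56.176 Y148.240
M5
G0 X0.000 Y0.000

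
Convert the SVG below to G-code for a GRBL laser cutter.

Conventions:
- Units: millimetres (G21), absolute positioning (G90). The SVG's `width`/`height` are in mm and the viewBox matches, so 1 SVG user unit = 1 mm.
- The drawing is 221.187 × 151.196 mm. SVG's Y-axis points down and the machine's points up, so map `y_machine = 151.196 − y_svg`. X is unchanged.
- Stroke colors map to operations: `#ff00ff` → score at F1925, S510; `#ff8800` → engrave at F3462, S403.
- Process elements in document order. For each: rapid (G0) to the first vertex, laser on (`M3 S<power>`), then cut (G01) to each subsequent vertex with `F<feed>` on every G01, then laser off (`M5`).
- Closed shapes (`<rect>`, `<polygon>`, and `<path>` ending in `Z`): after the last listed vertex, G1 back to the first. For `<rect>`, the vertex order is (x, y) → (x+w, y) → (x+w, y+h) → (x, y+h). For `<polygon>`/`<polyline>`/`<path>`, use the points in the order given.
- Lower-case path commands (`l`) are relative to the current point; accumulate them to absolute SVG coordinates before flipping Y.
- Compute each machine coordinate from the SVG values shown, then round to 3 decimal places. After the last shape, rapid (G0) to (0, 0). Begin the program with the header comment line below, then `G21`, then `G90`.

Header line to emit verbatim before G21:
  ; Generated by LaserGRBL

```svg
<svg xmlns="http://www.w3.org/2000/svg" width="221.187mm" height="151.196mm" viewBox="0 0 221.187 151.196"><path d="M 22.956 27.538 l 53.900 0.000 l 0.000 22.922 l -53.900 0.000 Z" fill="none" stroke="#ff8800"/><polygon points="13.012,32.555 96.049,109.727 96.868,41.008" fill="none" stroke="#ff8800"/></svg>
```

; Generated by LaserGRBL
G21
G90
G0 X22.956 Y123.658
M3 S403
G01 X76.856 Y123.658 F3462
G01 X76.856 Y100.736 F3462
G01 X22.956 Y100.736 F3462
G01 X22.956 Y123.658 F3462
M5
G0 X13.012 Y118.641
M3 S403
G01 X96.049 Y41.469 F3462
G01 X96.868 Y110.188 F3462
G01 X13.012 Y118.641 F3462
M5
G0 X0.000 Y0.000

Since the viewBox matches the mm dimensions, user units are millimetres directly. The only transform is the Y-flip y_m = 151.196 − y_svg.

Shape 1 is a rectangle drawn with `<path>`. Its stroke #ff8800 means engrave at S403, F3462. After flipping Y the toolpath is (22.956,123.658) → (76.856,123.658) → (76.856,100.736) → (22.956,100.736) → (22.956,123.658), returning to the start.

Shape 2 is a closed polygon drawn with `<polygon>`. Its stroke #ff8800 means engrave at S403, F3462. After flipping Y the toolpath is (13.012,118.641) → (96.049,41.469) → (96.868,110.188) → (13.012,118.641), returning to the start.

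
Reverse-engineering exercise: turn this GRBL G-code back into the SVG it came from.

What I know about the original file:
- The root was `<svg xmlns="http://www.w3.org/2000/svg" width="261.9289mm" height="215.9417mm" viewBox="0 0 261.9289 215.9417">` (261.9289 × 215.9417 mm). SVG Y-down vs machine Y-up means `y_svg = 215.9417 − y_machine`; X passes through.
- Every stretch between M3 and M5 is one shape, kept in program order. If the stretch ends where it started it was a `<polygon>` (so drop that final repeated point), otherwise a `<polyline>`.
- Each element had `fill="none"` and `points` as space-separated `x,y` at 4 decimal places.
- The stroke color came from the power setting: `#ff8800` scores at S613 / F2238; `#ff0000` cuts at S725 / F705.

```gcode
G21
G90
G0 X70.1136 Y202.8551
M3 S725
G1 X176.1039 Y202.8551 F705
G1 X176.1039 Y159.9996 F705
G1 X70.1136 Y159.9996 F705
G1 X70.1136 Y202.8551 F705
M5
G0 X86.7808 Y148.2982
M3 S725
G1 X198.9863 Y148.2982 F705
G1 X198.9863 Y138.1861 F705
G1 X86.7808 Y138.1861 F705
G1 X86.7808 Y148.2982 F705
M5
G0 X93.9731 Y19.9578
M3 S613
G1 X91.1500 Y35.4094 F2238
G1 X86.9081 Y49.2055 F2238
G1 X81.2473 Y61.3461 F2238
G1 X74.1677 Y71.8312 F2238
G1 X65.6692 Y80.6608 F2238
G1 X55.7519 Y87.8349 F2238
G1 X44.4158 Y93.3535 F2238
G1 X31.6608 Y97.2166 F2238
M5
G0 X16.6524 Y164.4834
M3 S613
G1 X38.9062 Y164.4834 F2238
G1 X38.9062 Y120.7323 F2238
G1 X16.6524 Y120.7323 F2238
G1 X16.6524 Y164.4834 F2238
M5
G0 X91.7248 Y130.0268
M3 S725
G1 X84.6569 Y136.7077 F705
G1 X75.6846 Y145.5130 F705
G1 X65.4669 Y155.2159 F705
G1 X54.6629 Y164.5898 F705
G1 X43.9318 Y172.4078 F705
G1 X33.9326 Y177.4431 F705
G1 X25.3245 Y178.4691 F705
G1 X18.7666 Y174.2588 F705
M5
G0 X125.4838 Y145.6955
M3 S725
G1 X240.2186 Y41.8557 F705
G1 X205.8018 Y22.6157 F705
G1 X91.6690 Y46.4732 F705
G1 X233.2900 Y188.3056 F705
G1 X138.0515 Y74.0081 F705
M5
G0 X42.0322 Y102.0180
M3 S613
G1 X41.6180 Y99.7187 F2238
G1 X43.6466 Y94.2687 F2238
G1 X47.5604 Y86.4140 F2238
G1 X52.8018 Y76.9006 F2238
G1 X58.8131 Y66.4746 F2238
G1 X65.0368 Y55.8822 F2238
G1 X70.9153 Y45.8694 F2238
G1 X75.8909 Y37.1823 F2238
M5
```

y_svg = 215.9417 − y_m.

[1] S725→`#ff0000` (cut); closed run; points: 70.1136,13.0866 176.1039,13.0866 176.1039,55.9421 70.1136,55.9421

[2] S725→`#ff0000` (cut); closed run; points: 86.7808,67.6435 198.9863,67.6435 198.9863,77.7556 86.7808,77.7556

[3] S613→`#ff8800` (score); open run; points: 93.9731,195.9839 91.1500,180.5323 86.9081,166.7362 81.2473,154.5956 74.1677,144.1105 65.6692,135.2809 55.7519,128.1068 44.4158,122.5882 31.6608,118.7251

[4] S613→`#ff8800` (score); closed run; points: 16.6524,51.4583 38.9062,51.4583 38.9062,95.2094 16.6524,95.2094

[5] S725→`#ff0000` (cut); open run; points: 91.7248,85.9149 84.6569,79.2340 75.6846,70.4287 65.4669,60.7258 54.6629,51.3519 43.9318,43.5339 33.9326,38.4986 25.3245,37.4726 18.7666,41.6829

[6] S725→`#ff0000` (cut); open run; points: 125.4838,70.2462 240.2186,174.0860 205.8018,193.3260 91.6690,169.4685 233.2900,27.6361 138.0515,141.9336

[7] S613→`#ff8800` (score); open run; points: 42.0322,113.9237 41.6180,116.2230 43.6466,121.6730 47.5604,129.5277 52.8018,139.0411 58.8131,149.4671 65.0368,160.0595 70.9153,170.0723 75.8909,178.7594

<svg xmlns="http://www.w3.org/2000/svg" width="261.9289mm" height="215.9417mm" viewBox="0 0 261.9289 215.9417">
  <polygon points="70.1136,13.0866 176.1039,13.0866 176.1039,55.9421 70.1136,55.9421" fill="none" stroke="#ff0000"/>
  <polygon points="86.7808,67.6435 198.9863,67.6435 198.9863,77.7556 86.7808,77.7556" fill="none" stroke="#ff0000"/>
  <polyline points="93.9731,195.9839 91.1500,180.5323 86.9081,166.7362 81.2473,154.5956 74.1677,144.1105 65.6692,135.2809 55.7519,128.1068 44.4158,122.5882 31.6608,118.7251" fill="none" stroke="#ff8800"/>
  <polygon points="16.6524,51.4583 38.9062,51.4583 38.9062,95.2094 16.6524,95.2094" fill="none" stroke="#ff8800"/>
  <polyline points="91.7248,85.9149 84.6569,79.2340 75.6846,70.4287 65.4669,60.7258 54.6629,51.3519 43.9318,43.5339 33.9326,38.4986 25.3245,37.4726 18.7666,41.6829" fill="none" stroke="#ff0000"/>
  <polyline points="125.4838,70.2462 240.2186,174.0860 205.8018,193.3260 91.6690,169.4685 233.2900,27.6361 138.0515,141.9336" fill="none" stroke="#ff0000"/>
  <polyline points="42.0322,113.9237 41.6180,116.2230 43.6466,121.6730 47.5604,129.5277 52.8018,139.0411 58.8131,149.4671 65.0368,160.0595 70.9153,170.0723 75.8909,178.7594" fill="none" stroke="#ff8800"/>
</svg>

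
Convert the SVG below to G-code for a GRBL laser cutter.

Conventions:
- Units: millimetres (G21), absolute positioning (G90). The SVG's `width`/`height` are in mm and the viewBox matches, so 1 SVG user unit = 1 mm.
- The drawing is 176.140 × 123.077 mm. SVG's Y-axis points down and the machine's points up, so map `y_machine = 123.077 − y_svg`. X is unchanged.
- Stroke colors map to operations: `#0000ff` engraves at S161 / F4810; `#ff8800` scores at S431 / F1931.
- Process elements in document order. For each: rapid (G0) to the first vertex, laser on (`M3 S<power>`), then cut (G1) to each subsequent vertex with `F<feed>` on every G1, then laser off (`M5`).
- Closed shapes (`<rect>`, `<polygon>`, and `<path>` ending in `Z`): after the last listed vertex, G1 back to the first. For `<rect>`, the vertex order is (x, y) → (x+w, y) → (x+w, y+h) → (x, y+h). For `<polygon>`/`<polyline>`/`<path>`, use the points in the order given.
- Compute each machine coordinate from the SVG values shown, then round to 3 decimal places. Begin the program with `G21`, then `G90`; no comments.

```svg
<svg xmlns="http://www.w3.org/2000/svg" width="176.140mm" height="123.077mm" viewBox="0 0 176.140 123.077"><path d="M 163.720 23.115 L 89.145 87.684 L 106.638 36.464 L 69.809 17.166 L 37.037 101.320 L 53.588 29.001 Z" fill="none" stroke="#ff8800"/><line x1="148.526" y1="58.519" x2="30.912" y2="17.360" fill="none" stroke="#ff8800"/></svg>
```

G21
G90
G0 X163.720 Y99.962
M3 S431
G1 X89.145 Y35.393 F1931
G1 X106.638 Y86.613 F1931
G1 X69.809 Y105.911 F1931
G1 X37.037 Y21.757 F1931
G1 X53.588 Y94.076 F1931
G1 X163.720 Y99.962 F1931
M5
G0 X148.526 Y64.558
M3 S431
G1 X30.912 Y105.717 F1931
M5

Since the viewBox matches the mm dimensions, user units are millimetres directly. The only transform is the Y-flip y_m = 123.077 − y_svg.

Shape 1 is a closed polygon drawn with `<path>`. Its stroke #ff8800 means score at S431, F1931. After flipping Y the toolpath is (163.720,99.962) → (89.145,35.393) → (106.638,86.613) → (69.809,105.911) → (37.037,21.757) → (53.588,94.076) → (163.720,99.962), returning to the start.

Shape 2 is a line segment drawn with `<line>`. Its stroke #ff8800 means score at S431, F1931. After flipping Y the toolpath is (148.526,64.558) → (30.912,105.717).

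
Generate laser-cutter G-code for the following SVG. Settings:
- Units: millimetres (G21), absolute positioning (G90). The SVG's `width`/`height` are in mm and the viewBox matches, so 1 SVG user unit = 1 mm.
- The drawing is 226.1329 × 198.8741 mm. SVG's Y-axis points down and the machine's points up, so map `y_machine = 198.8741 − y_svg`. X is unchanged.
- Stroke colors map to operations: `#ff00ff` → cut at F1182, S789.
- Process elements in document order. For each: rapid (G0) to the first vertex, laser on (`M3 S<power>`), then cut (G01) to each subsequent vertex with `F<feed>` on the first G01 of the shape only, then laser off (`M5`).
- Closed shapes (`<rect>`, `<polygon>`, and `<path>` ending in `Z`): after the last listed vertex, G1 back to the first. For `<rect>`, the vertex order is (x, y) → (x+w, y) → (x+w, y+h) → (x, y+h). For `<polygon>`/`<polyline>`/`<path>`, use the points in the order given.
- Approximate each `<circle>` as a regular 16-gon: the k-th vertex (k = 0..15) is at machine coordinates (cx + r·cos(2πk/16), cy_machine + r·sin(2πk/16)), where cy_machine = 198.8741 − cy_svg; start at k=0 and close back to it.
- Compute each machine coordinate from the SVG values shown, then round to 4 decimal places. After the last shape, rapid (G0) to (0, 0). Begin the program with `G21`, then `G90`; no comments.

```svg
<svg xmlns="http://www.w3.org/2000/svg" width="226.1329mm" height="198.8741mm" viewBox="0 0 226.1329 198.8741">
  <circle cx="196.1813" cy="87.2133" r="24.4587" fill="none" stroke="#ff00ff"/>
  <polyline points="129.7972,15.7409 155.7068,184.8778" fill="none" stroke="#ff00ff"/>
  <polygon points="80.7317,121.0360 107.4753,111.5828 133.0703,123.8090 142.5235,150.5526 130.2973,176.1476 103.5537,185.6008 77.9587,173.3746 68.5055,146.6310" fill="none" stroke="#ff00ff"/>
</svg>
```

viewBox `0 0 226.1329 198.8741` with mm width/height → 1 unit = 1 mm. Flip: y_m = 198.8741 − y_svg.

**Shape 1** — `<circle>` circle, stroke `#ff00ff` → cut (S789, F1182). Machine vertices: (220.6400,111.6608) → (218.7782,121.0207) → (213.4762,128.9557) → (205.5412,134.2577) → (196.1813,136.1195) → (186.8214,134.2577) → (178.8864,128.9557) → (173.5844,121.0207) → (171.7226,111.6608) → (173.5844,102.3009) → (178.8864,94.3659) → (186.8214,89.0639) → (196.1813,87.2021) → (205.5412,89.0639) → (213.4762,94.3659) → (218.7782,102.3009) → (220.6400,111.6608). Closed: final G1 returns to the first vertex.

**Shape 2** — `<polyline>` line segment, stroke `#ff00ff` → cut (S789, F1182). Machine vertices: (129.7972,183.1332) → (155.7068,13.9963). Open path.

**Shape 3** — `<polygon>` regular polygon, stroke `#ff00ff` → cut (S789, F1182). Machine vertices: (80.7317,77.8381) → (107.4753,87.2913) → (133.0703,75.0651) → (142.5235,48.3215) → (130.2973,22.7265) → (103.5537,13.2733) → (77.9587,25.4995) → (68.5055,52.2431) → (80.7317,77.8381). Closed: final G1 returns to the first vertex.

G21
G90
G0 X220.6400 Y111.6608
M3 S789
G01 X218.7782 Y121.0207 F1182
G01 X213.4762 Y128.9557
G01 X205.5412 Y134.2577
G01 X196.1813 Y136.1195
G01 X186.8214 Y134.2577
G01 X178.8864 Y128.9557
G01 X173.5844 Y121.0207
G01 X171.7226 Y111.6608
G01 X173.5844 Y102.3009
G01 X178.8864 Y94.3659
G01 X186.8214 Y89.0639
G01 X196.1813 Y87.2021
G01 X205.5412 Y89.0639
G01 X213.4762 Y94.3659
G01 X218.7782 Y102.3009
G01 X220.6400 Y111.6608
M5
G0 X129.7972 Y183.1332
M3 S789
G01 X155.7068 Y13.9963 F1182
M5
G0 X80.7317 Y77.8381
M3 S789
G01 X107.4753 Y87.2913 F1182
G01 X133.0703 Y75.0651
G01 X142.5235 Y48.3215
G01 X130.2973 Y22.7265
G01 X103.5537 Y13.2733
G01 X77.9587 Y25.4995
G01 X68.5055 Y52.2431
G01 X80.7317 Y77.8381
M5
G0 X0.0000 Y0.0000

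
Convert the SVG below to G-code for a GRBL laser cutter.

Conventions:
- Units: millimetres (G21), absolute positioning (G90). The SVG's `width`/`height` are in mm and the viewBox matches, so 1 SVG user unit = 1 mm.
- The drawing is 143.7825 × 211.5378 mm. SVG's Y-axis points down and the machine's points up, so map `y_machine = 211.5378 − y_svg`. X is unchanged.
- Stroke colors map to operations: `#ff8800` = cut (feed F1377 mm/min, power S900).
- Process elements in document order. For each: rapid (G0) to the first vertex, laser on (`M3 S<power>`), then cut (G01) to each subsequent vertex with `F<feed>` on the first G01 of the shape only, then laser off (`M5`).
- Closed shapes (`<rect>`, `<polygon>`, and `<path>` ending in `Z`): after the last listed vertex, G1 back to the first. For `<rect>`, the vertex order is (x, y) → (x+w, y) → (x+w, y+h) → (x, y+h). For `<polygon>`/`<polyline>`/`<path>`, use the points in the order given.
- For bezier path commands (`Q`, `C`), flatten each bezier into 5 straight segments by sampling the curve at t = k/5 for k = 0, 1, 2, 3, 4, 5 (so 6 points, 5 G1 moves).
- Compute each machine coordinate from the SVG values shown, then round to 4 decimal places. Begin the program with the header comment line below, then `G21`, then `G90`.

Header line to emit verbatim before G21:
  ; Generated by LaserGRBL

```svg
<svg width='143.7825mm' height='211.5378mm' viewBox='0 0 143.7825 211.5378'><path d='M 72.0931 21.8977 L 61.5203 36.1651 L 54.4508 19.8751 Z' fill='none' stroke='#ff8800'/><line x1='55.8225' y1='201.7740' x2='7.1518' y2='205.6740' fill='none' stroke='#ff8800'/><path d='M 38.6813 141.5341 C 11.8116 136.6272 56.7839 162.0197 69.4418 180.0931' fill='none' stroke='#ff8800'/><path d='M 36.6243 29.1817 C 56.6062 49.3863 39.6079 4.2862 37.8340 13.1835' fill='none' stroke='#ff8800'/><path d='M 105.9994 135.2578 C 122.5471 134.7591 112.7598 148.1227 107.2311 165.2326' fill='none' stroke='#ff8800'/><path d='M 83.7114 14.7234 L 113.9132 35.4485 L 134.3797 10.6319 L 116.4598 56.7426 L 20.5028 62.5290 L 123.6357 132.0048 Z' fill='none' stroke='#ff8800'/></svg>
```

; Generated by LaserGRBL
G21
G90
G0 X72.0931 Y189.6401
M3 S900
G01 X61.5203 Y175.3727 F1377
G01 X54.4508 Y191.6627
G01 X72.0931 Y189.6401
M5
G0 X55.8225 Y9.7638
M3 S900
G01 X7.1518 Y5.8638 F1377
M5
G0 X38.6813 Y70.0037
M3 S900
G01 X30.3473 Y69.6129 F1377
G01 X34.2558 Y63.7559
G01 X45.4074 Y54.2384
G01 X58.8026 Y42.8661
G01 X69.4418 Y31.4447
M5
G0 X36.6243 Y182.3561
M3 S900
G01 X44.5935 Y177.1155 F1377
G01 X46.1932 Y181.8215
G01 X43.9293 Y190.7476
G01 X40.3076 Y198.1674
G01 X37.8340 Y198.3543
M5
G0 X105.9994 Y76.2800
M3 S900
G01 X113.0126 Y74.9967 F1377
G01 X115.1738 Y70.8720
G01 X113.9517 Y64.3914
G01 X110.8146 Y56.0407
G01 X107.2311 Y46.3052
M5
G0 X83.7114 Y196.8144
M3 S900
G01 X113.9132 Y176.0893 F1377
G01 X134.3797 Y200.9059
G01 X116.4598 Y154.7952
G01 X20.5028 Y149.0088
G01 X123.6357 Y79.5330
G01 X83.7114 Y196.8144
M5

Since the viewBox matches the mm dimensions, user units are millimetres directly. The only transform is the Y-flip y_m = 211.5378 − y_svg.

Shape 1 is a regular polygon drawn with `<path>`. Its stroke #ff8800 means cut at S900, F1377. After flipping Y the toolpath is (72.0931,189.6401) → (61.5203,175.3727) → (54.4508,191.6627) → (72.0931,189.6401), returning to the start.

Shape 2 is a line segment drawn with `<line>`. Its stroke #ff8800 means cut at S900, F1377. After flipping Y the toolpath is (55.8225,9.7638) → (7.1518,5.8638).

Shape 3 is a cubic bezier drawn with `<path>`. Its stroke #ff8800 means cut at S900, F1377. After flipping Y the toolpath is (38.6813,70.0037) → (30.3473,69.6129) → (34.2558,63.7559) → (45.4074,54.2384) → (58.8026,42.8661) → (69.4418,31.4447).

Shape 4 is a cubic bezier drawn with `<path>`. Its stroke #ff8800 means cut at S900, F1377. After flipping Y the toolpath is (36.6243,182.3561) → (44.5935,177.1155) → (46.1932,181.8215) → (43.9293,190.7476) → (40.3076,198.1674) → (37.8340,198.3543).

Shape 5 is a cubic bezier drawn with `<path>`. Its stroke #ff8800 means cut at S900, F1377. After flipping Y the toolpath is (105.9994,76.2800) → (113.0126,74.9967) → (115.1738,70.8720) → (113.9517,64.3914) → (110.8146,56.0407) → (107.2311,46.3052).

Shape 6 is a closed polygon drawn with `<path>`. Its stroke #ff8800 means cut at S900, F1377. After flipping Y the toolpath is (83.7114,196.8144) → (113.9132,176.0893) → (134.3797,200.9059) → (116.4598,154.7952) → (20.5028,149.0088) → (123.6357,79.5330) → (83.7114,196.8144), returning to the start.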